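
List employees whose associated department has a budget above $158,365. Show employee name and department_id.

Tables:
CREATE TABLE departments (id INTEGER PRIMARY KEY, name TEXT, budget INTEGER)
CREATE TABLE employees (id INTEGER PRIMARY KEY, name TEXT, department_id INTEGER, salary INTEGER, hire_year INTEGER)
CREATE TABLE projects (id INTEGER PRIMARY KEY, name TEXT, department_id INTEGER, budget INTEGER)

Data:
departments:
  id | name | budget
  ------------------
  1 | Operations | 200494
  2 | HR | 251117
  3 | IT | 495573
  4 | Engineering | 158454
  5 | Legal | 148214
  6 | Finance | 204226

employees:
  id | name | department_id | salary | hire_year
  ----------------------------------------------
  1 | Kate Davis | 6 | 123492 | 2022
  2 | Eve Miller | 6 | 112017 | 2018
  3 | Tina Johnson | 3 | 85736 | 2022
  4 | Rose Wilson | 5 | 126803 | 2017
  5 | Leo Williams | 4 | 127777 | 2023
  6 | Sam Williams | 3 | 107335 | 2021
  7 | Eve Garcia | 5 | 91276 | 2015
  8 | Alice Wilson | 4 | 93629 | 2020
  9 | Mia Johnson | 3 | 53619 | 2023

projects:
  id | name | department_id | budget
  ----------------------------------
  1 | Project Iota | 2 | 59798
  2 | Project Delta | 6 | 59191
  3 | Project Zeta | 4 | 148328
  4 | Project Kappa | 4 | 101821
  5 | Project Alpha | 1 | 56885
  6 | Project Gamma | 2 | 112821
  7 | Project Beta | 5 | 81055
SELECT name, department_id FROM employees WHERE department_id IN (SELECT id FROM departments WHERE budget > 158365)

Execution result:
name | department_id
Kate Davis | 6
Eve Miller | 6
Tina Johnson | 3
Leo Williams | 4
Sam Williams | 3
Alice Wilson | 4
Mia Johnson | 3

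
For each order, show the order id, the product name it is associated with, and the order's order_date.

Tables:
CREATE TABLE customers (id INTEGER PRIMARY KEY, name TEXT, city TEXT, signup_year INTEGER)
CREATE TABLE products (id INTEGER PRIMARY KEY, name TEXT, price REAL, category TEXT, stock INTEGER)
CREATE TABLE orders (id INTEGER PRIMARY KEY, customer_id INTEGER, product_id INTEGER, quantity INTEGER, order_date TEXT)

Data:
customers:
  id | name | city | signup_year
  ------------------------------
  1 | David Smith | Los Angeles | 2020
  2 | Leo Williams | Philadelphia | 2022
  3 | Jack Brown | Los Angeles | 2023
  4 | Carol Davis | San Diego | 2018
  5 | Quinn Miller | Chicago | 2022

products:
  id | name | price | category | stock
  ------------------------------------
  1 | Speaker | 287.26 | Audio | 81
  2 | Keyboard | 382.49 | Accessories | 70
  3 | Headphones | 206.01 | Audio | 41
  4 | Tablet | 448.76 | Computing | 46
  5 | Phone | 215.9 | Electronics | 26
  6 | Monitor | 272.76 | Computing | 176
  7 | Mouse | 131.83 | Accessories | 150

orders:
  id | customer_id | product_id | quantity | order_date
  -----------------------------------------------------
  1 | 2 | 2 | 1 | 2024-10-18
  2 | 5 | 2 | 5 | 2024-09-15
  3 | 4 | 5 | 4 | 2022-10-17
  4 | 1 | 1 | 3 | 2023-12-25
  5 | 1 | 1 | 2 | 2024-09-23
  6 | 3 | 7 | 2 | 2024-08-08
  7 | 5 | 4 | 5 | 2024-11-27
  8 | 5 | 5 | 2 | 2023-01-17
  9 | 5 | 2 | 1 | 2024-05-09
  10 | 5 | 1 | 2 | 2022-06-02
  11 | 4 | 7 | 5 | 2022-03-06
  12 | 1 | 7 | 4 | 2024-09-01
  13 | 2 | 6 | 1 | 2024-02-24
SELECT c.id, p.name AS product, c.order_date FROM orders c JOIN products p ON c.product_id = p.id

Execution result:
id | product | order_date
1 | Keyboard | 2024-10-18
2 | Keyboard | 2024-09-15
3 | Phone | 2022-10-17
4 | Speaker | 2023-12-25
5 | Speaker | 2024-09-23
6 | Mouse | 2024-08-08
7 | Tablet | 2024-11-27
8 | Phone | 2023-01-17
9 | Keyboard | 2024-05-09
10 | Speaker | 2022-06-02
11 | Mouse | 2022-03-06
12 | Mouse | 2024-09-01
13 | Monitor | 2024-02-24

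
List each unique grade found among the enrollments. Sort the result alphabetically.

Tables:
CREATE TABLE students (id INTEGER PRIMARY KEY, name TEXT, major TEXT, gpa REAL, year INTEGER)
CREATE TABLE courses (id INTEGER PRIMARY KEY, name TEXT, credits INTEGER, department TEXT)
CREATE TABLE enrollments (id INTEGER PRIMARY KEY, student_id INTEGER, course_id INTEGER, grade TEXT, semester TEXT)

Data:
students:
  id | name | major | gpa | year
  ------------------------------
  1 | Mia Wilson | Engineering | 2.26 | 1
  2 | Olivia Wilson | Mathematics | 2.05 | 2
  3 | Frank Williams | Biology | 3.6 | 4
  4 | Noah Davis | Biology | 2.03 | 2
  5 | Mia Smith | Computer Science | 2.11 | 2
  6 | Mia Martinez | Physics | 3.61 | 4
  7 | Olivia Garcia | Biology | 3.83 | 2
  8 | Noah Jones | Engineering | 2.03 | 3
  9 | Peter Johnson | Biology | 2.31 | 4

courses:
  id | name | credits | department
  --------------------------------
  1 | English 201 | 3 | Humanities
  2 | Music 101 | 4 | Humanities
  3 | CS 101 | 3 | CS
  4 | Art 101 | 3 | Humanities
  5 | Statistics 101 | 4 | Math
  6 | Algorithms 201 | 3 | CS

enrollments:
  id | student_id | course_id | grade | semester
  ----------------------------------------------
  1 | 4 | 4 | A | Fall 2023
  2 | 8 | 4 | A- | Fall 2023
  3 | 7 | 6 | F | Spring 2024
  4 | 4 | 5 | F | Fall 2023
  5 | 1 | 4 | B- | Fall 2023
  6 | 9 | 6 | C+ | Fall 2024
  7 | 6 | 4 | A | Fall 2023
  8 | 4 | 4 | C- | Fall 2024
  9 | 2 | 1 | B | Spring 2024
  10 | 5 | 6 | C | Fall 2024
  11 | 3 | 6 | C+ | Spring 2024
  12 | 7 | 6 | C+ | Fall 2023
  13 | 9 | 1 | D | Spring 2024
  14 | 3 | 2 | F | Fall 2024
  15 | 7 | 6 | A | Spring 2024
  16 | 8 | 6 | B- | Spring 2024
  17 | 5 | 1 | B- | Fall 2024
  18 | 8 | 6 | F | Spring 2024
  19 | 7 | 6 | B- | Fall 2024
SELECT DISTINCT grade FROM enrollments ORDER BY grade

Execution result:
grade
A
A-
B
B-
C
C+
C-
D
F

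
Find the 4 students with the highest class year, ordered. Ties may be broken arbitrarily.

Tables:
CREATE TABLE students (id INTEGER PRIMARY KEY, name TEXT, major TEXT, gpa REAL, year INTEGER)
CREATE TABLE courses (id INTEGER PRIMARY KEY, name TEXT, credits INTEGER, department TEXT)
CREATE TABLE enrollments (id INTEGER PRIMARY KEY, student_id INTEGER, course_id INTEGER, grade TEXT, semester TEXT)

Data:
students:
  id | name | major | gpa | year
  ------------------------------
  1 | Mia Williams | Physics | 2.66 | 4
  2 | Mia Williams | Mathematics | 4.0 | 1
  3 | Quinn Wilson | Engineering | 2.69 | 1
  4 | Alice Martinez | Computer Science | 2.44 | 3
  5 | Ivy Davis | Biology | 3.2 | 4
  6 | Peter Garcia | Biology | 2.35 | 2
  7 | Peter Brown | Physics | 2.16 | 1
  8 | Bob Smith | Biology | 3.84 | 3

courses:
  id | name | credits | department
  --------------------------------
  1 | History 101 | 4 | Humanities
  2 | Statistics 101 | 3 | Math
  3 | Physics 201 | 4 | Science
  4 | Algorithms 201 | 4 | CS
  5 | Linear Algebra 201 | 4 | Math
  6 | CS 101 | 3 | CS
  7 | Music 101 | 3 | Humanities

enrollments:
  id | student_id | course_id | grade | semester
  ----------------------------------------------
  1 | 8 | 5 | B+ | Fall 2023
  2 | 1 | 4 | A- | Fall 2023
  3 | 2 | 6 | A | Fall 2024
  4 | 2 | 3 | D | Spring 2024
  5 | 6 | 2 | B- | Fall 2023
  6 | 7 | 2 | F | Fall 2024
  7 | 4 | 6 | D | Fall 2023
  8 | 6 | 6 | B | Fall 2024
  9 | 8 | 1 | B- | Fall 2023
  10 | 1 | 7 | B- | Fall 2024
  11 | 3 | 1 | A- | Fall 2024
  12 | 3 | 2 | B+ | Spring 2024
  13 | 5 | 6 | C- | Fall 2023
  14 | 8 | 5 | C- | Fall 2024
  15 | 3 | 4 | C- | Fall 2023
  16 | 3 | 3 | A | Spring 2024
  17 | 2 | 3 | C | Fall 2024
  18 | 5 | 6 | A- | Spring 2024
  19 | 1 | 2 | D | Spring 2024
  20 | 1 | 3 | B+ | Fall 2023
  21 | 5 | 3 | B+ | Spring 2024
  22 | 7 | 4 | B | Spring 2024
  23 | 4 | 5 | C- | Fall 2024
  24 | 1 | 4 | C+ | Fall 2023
SELECT name, year FROM students ORDER BY year DESC LIMIT 4

Execution result:
name | year
Mia Williams | 4
Ivy Davis | 4
Alice Martinez | 3
Bob Smith | 3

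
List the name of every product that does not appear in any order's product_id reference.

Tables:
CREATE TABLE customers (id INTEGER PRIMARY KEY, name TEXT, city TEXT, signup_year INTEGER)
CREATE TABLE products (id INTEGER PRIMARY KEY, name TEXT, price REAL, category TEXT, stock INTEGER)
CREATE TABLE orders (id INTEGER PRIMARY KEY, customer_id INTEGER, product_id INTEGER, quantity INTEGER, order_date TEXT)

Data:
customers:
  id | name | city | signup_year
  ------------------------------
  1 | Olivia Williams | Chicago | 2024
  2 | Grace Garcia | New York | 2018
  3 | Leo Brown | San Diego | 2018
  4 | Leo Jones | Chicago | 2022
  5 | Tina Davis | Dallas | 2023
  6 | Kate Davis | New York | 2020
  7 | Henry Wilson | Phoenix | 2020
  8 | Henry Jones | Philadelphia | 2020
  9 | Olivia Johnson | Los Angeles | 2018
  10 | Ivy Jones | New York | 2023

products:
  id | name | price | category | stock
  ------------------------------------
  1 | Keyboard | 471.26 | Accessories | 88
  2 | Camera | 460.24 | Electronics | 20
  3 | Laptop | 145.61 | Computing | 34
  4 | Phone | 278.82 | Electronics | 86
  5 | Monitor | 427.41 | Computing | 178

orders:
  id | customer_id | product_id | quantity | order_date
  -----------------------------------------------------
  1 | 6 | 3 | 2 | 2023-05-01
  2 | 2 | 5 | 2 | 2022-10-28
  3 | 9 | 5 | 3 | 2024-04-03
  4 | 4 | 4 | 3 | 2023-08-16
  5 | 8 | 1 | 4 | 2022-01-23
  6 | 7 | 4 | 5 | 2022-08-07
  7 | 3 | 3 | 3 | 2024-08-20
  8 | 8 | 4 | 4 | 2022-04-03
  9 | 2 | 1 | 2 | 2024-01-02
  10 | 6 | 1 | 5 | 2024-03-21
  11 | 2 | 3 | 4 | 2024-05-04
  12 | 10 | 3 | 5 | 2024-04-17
SELECT p.name FROM products p LEFT JOIN orders c ON c.product_id = p.id WHERE c.id IS NULL

Execution result:
Camera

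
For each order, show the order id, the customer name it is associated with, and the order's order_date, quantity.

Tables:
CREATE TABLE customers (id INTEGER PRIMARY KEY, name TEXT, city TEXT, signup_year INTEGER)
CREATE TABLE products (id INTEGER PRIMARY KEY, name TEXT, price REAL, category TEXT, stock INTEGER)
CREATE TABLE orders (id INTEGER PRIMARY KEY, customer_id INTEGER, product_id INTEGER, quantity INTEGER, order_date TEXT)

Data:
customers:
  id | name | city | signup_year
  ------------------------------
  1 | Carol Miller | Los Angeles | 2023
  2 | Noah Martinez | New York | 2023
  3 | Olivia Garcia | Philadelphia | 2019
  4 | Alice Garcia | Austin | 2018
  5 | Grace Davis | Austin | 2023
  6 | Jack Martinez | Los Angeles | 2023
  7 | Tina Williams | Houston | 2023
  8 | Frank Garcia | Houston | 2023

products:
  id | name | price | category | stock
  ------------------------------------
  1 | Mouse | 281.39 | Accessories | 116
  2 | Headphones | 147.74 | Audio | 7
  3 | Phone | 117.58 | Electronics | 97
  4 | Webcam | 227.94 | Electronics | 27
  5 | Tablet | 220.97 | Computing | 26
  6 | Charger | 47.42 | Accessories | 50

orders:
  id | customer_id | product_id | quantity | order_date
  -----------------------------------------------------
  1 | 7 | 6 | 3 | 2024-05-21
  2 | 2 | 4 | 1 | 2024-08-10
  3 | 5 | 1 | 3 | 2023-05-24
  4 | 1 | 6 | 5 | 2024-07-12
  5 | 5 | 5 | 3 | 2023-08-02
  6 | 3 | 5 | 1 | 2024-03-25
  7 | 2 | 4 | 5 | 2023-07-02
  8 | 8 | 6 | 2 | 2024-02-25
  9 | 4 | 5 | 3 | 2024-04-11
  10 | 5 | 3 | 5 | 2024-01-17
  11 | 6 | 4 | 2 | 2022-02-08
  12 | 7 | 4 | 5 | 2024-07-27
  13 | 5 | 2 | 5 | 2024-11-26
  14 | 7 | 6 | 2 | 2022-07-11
SELECT c.id, p.name AS customer, c.order_date, c.quantity FROM orders c JOIN customers p ON c.customer_id = p.id

Execution result:
id | customer | order_date | quantity
1 | Tina Williams | 2024-05-21 | 3
2 | Noah Martinez | 2024-08-10 | 1
3 | Grace Davis | 2023-05-24 | 3
4 | Carol Miller | 2024-07-12 | 5
5 | Grace Davis | 2023-08-02 | 3
6 | Olivia Garcia | 2024-03-25 | 1
7 | Noah Martinez | 2023-07-02 | 5
8 | Frank Garcia | 2024-02-25 | 2
9 | Alice Garcia | 2024-04-11 | 3
10 | Grace Davis | 2024-01-17 | 5
11 | Jack Martinez | 2022-02-08 | 2
12 | Tina Williams | 2024-07-27 | 5
13 | Grace Davis | 2024-11-26 | 5
14 | Tina Williams | 2022-07-11 | 2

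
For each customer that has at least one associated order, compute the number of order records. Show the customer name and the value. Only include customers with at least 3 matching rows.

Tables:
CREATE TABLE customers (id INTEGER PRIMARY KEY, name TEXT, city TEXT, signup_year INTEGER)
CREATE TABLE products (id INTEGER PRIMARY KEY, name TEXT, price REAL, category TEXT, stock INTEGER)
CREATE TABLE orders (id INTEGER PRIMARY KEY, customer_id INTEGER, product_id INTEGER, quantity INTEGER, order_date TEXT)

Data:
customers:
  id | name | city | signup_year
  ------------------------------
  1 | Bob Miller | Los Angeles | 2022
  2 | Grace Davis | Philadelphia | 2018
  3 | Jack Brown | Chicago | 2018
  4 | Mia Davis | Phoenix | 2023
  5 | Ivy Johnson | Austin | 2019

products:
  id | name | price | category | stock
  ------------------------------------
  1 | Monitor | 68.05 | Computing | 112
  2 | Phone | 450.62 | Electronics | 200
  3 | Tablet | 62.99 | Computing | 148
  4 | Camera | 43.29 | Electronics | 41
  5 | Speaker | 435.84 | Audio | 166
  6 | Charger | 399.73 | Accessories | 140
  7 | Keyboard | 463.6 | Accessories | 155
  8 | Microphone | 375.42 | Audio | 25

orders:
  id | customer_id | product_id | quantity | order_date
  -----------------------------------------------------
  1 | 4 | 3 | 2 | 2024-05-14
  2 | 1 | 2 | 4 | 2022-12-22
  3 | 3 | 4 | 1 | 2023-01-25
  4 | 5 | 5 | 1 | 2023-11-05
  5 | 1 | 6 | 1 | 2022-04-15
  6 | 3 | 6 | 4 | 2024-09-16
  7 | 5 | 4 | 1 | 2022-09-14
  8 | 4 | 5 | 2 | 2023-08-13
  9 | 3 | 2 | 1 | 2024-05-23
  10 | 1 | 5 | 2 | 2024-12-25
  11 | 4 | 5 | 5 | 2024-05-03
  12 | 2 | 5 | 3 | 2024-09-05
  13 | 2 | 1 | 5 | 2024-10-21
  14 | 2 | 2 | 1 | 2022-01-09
SELECT p.name, COUNT(*) AS n FROM orders c JOIN customers p ON c.customer_id = p.id GROUP BY p.id, p.name HAVING COUNT(*) >= 3

Execution result:
name | n
Bob Miller | 3
Grace Davis | 3
Jack Brown | 3
Mia Davis | 3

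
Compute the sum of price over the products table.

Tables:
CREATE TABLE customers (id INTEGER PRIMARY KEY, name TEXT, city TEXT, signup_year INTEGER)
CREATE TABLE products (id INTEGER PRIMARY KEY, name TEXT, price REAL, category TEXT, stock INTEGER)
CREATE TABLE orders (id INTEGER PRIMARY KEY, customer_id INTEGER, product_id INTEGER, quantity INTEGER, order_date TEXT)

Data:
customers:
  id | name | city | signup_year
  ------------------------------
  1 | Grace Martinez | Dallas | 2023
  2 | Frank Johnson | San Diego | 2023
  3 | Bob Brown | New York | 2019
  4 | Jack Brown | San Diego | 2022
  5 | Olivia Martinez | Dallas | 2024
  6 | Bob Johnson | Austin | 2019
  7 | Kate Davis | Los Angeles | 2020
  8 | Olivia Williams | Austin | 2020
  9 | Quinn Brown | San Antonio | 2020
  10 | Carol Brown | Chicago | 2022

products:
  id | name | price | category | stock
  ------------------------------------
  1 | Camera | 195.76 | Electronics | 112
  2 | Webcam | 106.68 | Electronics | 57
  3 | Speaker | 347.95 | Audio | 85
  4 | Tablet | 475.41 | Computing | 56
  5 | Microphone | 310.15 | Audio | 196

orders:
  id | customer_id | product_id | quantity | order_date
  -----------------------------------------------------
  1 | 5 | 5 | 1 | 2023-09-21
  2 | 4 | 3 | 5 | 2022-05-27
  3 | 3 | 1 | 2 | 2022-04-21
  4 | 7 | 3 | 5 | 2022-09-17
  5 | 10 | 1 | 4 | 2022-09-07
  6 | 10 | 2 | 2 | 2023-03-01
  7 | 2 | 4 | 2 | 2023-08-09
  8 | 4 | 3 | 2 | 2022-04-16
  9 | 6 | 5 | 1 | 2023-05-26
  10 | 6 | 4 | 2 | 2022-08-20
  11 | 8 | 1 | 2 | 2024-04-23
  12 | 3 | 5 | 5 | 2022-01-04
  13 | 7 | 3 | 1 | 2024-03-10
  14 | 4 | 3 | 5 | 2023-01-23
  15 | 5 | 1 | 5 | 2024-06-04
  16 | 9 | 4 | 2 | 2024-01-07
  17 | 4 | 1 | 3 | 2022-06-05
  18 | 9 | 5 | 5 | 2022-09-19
SELECT SUM(price) FROM products

Execution result:
1435.95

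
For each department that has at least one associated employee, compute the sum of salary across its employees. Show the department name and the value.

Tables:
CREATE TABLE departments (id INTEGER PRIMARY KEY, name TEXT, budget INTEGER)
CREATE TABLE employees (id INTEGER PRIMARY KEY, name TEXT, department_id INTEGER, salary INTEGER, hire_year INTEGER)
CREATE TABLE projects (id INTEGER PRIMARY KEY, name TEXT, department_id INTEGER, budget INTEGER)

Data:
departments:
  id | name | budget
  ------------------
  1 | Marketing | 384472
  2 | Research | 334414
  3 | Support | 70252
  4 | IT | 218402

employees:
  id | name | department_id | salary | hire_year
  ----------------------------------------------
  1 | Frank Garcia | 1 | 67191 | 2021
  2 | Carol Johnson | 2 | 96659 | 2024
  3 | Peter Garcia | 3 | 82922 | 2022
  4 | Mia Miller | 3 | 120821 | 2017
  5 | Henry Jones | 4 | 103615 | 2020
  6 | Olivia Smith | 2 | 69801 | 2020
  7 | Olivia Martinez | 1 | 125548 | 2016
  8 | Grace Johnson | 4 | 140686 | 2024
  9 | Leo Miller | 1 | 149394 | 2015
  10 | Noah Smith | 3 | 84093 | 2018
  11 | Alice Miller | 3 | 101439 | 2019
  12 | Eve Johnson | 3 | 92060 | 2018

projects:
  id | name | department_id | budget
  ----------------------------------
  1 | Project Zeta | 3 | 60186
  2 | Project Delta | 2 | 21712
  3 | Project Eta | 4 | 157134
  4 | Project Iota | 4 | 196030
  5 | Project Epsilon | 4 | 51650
SELECT p.name, SUM(c.salary) AS sum_salary FROM employees c JOIN departments p ON c.department_id = p.id GROUP BY p.id, p.name

Execution result:
name | sum_salary
Marketing | 342133
Research | 166460
Support | 481335
IT | 244301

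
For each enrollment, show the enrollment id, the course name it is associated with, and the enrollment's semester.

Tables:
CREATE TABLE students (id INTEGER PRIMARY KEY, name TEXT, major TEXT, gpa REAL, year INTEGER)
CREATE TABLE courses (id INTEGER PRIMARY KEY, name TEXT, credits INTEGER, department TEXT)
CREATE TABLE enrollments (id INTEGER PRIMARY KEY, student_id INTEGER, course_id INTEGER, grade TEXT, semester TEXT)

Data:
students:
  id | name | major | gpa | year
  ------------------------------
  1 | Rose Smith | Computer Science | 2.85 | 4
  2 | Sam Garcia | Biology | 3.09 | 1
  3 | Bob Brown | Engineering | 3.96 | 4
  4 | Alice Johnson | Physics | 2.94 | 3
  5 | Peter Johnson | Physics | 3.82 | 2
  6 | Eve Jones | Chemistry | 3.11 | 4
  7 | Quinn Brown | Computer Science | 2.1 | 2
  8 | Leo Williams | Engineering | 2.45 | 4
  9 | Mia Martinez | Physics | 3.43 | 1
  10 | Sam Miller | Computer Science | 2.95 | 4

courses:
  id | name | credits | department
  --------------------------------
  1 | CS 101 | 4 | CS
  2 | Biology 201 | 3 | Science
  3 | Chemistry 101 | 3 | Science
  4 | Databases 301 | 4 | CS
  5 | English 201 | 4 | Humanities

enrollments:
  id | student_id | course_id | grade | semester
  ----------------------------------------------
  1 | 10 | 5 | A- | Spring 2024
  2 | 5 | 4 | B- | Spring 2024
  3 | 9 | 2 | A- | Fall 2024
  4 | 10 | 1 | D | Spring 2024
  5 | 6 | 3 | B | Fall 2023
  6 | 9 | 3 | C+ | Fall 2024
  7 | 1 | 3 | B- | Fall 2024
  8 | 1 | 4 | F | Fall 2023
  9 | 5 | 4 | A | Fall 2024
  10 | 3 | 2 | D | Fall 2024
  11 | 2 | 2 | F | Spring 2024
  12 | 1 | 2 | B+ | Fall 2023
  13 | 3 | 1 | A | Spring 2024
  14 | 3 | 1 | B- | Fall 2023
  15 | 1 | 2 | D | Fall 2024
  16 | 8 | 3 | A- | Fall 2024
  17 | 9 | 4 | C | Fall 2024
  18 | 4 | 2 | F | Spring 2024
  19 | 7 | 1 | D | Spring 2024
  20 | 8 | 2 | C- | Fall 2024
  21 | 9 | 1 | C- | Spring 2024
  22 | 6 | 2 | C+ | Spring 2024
SELECT c.id, p.name AS course, c.semester FROM enrollments c JOIN courses p ON c.course_id = p.id

Execution result:
id | course | semester
1 | English 201 | Spring 2024
2 | Databases 301 | Spring 2024
3 | Biology 201 | Fall 2024
4 | CS 101 | Spring 2024
5 | Chemistry 101 | Fall 2023
6 | Chemistry 101 | Fall 2024
7 | Chemistry 101 | Fall 2024
8 | Databases 301 | Fall 2023
9 | Databases 301 | Fall 2024
10 | Biology 201 | Fall 2024
11 | Biology 201 | Spring 2024
12 | Biology 201 | Fall 2023
13 | CS 101 | Spring 2024
14 | CS 101 | Fall 2023
15 | Biology 201 | Fall 2024
16 | Chemistry 101 | Fall 2024
17 | Databases 301 | Fall 2024
18 | Biology 201 | Spring 2024
19 | CS 101 | Spring 2024
20 | Biology 201 | Fall 2024
21 | CS 101 | Spring 2024
22 | Biology 201 | Spring 2024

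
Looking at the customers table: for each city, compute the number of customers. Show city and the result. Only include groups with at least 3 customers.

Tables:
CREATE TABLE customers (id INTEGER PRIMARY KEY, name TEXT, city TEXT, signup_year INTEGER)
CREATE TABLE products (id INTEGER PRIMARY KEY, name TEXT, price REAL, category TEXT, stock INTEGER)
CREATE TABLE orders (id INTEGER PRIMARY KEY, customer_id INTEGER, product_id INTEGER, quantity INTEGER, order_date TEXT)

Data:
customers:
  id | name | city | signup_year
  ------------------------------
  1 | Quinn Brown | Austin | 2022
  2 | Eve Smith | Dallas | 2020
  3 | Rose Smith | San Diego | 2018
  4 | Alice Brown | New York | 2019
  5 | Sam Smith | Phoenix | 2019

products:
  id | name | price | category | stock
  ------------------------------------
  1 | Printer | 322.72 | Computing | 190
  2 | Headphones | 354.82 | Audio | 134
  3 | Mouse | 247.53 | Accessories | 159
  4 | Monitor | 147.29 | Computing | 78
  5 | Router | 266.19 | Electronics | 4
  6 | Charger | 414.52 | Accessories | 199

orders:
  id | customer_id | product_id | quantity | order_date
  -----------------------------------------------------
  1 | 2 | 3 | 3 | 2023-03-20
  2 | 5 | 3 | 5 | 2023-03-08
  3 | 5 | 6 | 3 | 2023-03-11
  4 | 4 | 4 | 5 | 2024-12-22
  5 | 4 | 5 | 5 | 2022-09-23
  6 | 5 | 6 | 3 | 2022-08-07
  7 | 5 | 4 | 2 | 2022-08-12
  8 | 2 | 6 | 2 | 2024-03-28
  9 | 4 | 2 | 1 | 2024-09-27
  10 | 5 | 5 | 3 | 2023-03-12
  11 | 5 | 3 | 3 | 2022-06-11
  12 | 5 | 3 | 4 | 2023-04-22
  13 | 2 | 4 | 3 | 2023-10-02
SELECT city, COUNT(*) AS n FROM customers GROUP BY city HAVING COUNT(*) >= 3

Execution result:
(no rows)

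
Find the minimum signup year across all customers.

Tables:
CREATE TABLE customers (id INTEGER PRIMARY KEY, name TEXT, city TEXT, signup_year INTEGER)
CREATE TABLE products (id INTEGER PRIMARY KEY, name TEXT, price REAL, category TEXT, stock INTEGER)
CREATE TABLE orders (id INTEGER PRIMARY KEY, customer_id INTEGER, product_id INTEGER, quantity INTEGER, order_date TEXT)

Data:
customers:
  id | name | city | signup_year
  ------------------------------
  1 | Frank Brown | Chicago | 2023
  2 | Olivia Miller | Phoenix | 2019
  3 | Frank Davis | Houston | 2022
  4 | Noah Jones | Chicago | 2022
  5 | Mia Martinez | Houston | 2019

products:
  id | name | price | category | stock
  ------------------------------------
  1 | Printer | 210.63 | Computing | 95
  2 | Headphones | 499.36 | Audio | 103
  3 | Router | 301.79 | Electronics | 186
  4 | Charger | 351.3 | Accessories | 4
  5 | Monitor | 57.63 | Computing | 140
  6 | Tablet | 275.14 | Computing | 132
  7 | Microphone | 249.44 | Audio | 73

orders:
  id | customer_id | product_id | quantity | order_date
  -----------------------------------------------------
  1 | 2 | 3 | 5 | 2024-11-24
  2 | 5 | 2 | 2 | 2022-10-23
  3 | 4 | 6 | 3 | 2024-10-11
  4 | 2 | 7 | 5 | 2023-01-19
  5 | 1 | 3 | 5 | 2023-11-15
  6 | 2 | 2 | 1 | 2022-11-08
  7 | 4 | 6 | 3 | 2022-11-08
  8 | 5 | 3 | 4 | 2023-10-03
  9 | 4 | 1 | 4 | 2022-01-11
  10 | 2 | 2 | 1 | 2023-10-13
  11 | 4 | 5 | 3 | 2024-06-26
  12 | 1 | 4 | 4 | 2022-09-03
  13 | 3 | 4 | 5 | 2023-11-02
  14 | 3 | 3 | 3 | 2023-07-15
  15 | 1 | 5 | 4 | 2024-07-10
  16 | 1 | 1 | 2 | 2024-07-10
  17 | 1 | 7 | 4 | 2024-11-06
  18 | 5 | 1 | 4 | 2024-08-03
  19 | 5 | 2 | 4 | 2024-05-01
SELECT MIN(signup_year) FROM customers

Execution result:
2019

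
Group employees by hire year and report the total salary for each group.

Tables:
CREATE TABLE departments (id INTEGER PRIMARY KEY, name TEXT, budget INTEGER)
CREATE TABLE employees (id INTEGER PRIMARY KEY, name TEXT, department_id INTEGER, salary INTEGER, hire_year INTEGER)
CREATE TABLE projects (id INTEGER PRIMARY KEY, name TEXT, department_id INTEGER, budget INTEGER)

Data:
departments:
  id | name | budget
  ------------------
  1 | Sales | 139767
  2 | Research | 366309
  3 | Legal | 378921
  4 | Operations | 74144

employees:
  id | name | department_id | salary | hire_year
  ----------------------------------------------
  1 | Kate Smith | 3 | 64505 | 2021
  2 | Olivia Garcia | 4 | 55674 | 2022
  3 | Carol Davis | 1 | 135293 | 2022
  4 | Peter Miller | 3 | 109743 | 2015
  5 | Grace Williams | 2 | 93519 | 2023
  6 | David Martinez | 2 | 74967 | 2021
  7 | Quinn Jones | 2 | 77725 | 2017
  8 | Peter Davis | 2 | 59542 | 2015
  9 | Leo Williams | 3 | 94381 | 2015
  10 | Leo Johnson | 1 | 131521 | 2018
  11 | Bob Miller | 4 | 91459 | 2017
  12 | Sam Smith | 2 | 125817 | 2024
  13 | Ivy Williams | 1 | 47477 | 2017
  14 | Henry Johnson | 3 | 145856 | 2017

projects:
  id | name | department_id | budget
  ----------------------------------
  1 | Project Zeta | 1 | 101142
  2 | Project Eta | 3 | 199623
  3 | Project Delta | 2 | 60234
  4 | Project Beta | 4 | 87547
SELECT hire_year, SUM(salary) AS sum_salary FROM employees GROUP BY hire_year

Execution result:
hire_year | sum_salary
2015 | 263666
2017 | 362517
2018 | 131521
2021 | 139472
2022 | 190967
2023 | 93519
2024 | 125817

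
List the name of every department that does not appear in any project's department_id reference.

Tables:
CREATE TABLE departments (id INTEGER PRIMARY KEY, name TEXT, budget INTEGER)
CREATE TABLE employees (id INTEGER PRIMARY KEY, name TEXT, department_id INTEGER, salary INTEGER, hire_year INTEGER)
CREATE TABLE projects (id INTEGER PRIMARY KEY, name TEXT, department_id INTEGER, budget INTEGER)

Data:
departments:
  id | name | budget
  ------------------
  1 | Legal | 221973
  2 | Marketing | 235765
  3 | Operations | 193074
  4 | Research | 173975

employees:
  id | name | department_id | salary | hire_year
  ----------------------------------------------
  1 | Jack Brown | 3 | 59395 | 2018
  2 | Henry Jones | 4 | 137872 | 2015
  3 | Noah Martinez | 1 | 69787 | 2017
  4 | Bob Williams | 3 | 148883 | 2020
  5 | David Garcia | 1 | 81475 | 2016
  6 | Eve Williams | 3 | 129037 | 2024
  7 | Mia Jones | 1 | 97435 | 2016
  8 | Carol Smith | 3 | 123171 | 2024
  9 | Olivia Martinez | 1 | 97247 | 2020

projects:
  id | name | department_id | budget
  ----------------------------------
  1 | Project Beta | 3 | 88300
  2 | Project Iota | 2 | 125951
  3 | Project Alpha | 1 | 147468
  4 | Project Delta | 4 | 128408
SELECT p.name FROM departments p LEFT JOIN projects c ON c.department_id = p.id WHERE c.id IS NULL

Execution result:
(no rows)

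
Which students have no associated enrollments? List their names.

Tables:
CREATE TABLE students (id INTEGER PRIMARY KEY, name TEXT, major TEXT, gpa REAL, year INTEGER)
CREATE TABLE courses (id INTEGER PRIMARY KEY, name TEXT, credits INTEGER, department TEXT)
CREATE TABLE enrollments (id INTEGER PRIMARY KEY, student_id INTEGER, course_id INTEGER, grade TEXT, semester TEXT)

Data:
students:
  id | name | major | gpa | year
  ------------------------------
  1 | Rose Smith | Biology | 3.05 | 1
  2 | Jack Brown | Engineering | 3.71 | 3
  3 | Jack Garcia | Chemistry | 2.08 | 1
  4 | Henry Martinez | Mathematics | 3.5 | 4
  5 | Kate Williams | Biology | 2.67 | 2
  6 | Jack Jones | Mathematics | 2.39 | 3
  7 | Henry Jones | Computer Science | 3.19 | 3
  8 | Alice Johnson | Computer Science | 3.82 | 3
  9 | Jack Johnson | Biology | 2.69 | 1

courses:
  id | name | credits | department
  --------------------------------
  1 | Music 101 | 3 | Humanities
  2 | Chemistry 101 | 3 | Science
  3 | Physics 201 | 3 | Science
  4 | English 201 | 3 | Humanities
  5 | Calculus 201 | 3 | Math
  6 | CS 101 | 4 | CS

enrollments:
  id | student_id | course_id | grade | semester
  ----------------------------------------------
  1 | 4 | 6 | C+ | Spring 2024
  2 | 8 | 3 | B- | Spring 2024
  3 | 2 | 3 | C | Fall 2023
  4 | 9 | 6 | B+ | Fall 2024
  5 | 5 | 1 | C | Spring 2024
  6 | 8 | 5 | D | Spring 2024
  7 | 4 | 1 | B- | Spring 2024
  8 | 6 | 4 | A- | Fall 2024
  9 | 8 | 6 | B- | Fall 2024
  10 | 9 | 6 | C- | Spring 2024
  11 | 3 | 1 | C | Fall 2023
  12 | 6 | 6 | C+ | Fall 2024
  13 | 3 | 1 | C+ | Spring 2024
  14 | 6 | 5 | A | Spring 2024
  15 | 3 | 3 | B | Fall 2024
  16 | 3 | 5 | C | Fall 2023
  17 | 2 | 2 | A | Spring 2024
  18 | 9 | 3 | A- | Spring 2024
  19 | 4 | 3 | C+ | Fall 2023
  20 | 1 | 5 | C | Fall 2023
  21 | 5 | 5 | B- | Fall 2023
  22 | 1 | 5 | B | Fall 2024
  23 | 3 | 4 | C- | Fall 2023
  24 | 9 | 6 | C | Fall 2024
SELECT p.name FROM students p LEFT JOIN enrollments c ON c.student_id = p.id WHERE c.id IS NULL

Execution result:
Henry Jones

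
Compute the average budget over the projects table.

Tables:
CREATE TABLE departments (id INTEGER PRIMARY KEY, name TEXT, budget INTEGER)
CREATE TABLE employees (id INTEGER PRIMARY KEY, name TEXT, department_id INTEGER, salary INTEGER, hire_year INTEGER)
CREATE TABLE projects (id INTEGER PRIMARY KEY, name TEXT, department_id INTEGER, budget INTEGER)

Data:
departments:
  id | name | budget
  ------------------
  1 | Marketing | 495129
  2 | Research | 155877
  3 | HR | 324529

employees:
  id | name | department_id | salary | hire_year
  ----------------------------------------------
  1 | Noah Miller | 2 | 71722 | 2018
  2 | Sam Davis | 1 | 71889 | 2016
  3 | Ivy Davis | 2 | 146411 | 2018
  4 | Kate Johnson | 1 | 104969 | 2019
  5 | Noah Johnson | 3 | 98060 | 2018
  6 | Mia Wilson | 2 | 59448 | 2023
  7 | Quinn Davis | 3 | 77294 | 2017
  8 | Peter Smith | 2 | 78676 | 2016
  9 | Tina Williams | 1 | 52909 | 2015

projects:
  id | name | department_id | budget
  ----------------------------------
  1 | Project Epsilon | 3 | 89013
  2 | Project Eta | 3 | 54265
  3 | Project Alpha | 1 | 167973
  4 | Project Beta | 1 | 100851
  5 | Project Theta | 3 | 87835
SELECT AVG(budget) FROM projects

Execution result:
99987.40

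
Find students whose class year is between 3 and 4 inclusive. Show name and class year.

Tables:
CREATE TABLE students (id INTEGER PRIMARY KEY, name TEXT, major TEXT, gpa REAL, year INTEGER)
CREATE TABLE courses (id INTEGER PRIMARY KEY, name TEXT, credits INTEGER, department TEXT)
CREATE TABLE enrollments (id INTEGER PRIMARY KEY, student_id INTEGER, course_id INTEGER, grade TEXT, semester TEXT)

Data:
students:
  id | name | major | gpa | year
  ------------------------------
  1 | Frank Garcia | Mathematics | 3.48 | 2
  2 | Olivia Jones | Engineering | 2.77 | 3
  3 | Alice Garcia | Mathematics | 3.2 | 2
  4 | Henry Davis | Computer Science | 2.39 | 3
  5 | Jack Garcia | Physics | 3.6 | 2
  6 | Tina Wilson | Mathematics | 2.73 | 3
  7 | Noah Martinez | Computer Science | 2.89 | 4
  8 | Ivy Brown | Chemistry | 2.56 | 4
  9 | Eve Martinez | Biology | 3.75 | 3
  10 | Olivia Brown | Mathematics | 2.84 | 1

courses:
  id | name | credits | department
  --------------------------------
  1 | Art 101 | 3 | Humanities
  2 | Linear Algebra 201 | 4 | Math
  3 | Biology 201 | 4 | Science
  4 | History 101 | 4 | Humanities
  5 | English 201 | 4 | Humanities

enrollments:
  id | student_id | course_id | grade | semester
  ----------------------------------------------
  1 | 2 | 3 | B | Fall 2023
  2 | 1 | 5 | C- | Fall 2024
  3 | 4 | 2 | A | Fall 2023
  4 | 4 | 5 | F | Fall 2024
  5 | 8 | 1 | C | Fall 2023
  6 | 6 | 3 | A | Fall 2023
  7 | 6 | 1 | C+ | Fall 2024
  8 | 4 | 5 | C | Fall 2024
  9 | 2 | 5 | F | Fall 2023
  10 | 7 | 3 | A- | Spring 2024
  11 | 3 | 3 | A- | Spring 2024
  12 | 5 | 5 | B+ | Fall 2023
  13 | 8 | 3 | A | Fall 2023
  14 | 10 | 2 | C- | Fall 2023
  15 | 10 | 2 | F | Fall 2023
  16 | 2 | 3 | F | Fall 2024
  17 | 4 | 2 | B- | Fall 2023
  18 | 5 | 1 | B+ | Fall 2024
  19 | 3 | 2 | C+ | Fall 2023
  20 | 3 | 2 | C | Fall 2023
SELECT name, year FROM students WHERE year BETWEEN 3 AND 4

Execution result:
name | year
Olivia Jones | 3
Henry Davis | 3
Tina Wilson | 3
Noah Martinez | 4
Ivy Brown | 4
Eve Martinez | 3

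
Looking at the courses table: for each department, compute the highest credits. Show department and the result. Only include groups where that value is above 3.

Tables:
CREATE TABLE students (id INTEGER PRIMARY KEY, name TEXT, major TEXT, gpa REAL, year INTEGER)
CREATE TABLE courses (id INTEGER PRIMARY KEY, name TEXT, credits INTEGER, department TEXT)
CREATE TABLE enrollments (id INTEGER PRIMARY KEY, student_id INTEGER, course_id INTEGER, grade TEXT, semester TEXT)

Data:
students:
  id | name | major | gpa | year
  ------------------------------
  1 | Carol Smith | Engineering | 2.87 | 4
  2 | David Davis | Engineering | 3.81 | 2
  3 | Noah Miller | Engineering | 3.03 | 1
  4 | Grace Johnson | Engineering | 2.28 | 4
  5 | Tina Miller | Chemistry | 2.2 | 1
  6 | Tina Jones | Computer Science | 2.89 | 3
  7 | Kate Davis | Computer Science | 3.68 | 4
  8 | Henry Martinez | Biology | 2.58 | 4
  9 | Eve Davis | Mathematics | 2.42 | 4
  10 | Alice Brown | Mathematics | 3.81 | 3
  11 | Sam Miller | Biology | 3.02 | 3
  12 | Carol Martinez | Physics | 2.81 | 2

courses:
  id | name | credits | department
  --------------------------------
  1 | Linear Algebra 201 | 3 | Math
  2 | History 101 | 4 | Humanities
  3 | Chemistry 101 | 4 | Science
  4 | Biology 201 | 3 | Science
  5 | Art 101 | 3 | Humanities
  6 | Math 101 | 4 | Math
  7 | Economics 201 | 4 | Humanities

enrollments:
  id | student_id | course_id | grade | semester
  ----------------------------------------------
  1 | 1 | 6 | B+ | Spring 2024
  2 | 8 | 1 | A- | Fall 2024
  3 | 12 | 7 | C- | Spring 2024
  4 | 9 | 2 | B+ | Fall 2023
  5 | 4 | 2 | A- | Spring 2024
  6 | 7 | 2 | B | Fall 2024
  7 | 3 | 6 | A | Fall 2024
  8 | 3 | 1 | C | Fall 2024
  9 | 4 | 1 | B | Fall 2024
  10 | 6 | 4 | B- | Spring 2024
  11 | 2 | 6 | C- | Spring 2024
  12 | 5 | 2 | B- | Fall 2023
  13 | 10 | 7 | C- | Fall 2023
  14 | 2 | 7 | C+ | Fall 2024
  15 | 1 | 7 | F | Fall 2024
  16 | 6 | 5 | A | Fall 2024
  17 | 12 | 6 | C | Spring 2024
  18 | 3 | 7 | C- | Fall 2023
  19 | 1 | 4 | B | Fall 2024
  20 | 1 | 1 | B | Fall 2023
SELECT department, MAX(credits) AS max_credits FROM courses GROUP BY department HAVING MAX(credits) > 3

Execution result:
department | max_credits
Humanities | 4
Math | 4
Science | 4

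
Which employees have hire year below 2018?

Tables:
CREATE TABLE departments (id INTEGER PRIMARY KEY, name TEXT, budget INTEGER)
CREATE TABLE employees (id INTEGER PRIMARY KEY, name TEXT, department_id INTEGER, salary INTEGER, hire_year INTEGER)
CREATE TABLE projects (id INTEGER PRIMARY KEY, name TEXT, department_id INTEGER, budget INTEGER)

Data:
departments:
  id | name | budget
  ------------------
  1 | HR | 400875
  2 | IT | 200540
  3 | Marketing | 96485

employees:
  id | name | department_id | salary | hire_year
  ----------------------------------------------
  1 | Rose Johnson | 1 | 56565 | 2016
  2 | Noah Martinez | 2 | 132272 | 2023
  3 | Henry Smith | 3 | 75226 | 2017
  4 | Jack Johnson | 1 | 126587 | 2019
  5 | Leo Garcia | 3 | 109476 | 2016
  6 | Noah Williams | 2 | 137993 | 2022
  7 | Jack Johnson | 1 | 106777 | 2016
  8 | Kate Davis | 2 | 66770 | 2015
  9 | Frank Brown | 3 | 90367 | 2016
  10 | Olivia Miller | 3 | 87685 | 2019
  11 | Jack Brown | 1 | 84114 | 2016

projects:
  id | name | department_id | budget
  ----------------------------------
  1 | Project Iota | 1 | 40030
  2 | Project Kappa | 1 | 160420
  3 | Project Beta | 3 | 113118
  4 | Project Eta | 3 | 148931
SELECT name, hire_year FROM employees WHERE hire_year < 2018

Execution result:
name | hire_year
Rose Johnson | 2016
Henry Smith | 2017
Leo Garcia | 2016
Jack Johnson | 2016
Kate Davis | 2015
Frank Brown | 2016
Jack Brown | 2016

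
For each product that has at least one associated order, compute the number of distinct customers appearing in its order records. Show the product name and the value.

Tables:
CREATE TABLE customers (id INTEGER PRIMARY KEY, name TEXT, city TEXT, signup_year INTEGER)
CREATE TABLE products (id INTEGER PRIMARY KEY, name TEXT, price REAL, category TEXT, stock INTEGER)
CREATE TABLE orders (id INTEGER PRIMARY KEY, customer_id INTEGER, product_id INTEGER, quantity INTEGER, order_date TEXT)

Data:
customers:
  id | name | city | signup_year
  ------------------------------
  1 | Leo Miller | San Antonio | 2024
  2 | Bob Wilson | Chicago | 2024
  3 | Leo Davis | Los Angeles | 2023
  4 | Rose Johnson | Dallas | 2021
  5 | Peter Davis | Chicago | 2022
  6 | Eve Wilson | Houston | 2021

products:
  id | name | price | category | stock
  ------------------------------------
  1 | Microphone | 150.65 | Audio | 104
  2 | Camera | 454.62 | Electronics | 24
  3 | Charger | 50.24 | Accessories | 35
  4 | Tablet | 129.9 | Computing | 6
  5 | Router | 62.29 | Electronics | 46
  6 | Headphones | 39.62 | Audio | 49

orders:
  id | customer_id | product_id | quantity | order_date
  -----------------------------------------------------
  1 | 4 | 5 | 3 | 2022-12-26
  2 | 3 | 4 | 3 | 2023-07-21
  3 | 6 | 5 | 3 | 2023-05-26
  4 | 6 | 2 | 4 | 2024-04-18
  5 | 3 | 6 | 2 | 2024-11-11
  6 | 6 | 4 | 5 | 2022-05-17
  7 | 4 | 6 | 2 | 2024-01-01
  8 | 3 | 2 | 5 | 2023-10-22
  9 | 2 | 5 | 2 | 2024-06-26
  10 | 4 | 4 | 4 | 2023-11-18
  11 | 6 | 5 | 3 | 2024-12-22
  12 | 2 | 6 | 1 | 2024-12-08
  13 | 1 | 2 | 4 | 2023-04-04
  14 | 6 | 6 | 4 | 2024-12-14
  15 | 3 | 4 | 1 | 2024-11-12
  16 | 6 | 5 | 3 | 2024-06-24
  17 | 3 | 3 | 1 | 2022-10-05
SELECT p.name, COUNT(DISTINCT c.customer_id) AS distinct_customer_count FROM orders c JOIN products p ON c.product_id = p.id GROUP BY p.id, p.name

Execution result:
name | distinct_customer_count
Camera | 3
Charger | 1
Tablet | 3
Router | 3
Headphones | 4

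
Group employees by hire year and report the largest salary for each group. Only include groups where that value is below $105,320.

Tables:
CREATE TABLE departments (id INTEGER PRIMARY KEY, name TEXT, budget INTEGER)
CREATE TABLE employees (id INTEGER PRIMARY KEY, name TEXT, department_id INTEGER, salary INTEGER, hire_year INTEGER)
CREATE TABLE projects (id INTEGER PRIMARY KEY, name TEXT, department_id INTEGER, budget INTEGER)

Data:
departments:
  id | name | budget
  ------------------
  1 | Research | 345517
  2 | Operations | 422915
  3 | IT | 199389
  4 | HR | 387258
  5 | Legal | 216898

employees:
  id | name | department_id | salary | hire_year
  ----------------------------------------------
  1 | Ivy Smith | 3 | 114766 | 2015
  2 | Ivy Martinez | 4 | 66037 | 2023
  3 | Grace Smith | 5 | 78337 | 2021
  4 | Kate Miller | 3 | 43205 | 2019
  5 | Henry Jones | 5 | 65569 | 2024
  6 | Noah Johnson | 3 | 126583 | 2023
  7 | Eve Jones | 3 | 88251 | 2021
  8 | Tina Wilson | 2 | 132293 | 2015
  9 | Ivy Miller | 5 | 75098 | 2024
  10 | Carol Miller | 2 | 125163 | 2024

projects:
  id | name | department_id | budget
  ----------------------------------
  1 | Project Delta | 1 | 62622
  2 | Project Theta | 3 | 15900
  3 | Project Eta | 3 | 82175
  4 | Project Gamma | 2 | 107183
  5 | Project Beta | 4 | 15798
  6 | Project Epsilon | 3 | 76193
SELECT hire_year, MAX(salary) AS max_salary FROM employees GROUP BY hire_year HAVING MAX(salary) < 105320

Execution result:
hire_year | max_salary
2019 | 43205
2021 | 88251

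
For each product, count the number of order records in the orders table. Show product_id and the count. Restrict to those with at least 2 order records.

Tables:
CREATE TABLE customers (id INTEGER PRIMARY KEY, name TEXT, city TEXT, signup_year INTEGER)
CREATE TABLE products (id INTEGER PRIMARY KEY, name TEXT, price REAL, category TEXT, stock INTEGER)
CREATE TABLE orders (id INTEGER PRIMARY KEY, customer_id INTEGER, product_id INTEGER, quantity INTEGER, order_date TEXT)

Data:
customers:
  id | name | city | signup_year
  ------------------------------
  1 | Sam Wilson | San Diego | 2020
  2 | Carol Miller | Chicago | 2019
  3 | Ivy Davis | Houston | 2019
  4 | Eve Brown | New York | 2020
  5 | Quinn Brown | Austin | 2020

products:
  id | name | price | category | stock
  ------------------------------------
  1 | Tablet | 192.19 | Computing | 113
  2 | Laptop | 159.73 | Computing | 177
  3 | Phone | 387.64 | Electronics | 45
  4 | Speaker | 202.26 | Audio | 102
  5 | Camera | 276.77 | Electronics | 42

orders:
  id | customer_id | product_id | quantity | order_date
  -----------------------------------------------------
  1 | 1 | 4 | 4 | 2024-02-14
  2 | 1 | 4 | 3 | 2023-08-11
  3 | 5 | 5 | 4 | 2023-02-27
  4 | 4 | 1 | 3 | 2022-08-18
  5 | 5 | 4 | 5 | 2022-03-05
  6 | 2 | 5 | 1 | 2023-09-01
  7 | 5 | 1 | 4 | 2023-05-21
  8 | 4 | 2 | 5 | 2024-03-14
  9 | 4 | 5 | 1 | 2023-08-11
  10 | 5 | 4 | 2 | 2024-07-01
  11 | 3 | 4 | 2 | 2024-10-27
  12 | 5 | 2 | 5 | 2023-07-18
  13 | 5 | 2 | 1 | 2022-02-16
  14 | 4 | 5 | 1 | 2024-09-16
SELECT product_id, COUNT(*) AS order_count FROM orders GROUP BY product_id HAVING COUNT(*) >= 2

Execution result:
product_id | order_count
1 | 2
2 | 3
4 | 5
5 | 4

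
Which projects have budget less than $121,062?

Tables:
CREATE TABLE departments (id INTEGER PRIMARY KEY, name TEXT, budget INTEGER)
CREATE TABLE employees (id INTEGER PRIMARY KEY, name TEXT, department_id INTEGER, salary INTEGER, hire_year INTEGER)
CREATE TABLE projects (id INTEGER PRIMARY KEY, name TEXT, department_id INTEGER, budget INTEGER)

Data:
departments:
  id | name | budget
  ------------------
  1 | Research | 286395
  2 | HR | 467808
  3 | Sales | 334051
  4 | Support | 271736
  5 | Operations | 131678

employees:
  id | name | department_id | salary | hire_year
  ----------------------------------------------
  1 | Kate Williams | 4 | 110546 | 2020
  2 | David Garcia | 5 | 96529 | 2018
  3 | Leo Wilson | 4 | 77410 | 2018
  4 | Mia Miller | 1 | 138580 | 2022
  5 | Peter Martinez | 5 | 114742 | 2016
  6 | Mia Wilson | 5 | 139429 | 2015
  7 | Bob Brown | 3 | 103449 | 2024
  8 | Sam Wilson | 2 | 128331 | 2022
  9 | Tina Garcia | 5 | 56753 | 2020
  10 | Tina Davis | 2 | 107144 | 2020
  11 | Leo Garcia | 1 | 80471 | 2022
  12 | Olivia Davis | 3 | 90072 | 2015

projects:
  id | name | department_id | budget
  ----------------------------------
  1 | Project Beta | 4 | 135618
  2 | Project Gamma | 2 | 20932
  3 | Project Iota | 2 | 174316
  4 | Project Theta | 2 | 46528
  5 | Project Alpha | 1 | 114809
SELECT name, budget FROM projects WHERE budget < 121062

Execution result:
name | budget
Project Gamma | 20932
Project Theta | 46528
Project Alpha | 114809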